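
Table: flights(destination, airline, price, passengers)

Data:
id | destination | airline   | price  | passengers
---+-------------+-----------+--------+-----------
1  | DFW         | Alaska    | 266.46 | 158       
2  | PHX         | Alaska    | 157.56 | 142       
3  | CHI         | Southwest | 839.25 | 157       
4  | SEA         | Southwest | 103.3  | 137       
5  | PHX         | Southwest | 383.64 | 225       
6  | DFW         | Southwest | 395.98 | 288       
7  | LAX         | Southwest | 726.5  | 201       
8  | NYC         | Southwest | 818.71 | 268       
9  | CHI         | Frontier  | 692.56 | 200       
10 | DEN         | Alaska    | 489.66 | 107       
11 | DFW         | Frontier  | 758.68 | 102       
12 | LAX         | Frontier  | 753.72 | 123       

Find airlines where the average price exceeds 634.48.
SELECT airline, AVG(price)
FROM flights
GROUP BY airline
HAVING AVG(price) > 634.48

Result:
  Frontier: avg=734.99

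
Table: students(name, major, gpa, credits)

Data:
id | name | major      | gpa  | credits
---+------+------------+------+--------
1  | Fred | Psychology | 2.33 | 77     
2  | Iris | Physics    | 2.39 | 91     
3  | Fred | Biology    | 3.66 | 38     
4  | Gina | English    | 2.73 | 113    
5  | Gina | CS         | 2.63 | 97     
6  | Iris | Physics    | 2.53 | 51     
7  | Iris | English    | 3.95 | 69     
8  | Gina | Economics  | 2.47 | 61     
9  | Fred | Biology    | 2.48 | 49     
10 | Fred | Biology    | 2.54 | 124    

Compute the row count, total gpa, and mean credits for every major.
SELECT major,
       COUNT(*) as cnt,
       SUM(gpa) as total_gpa,
       AVG(credits) as avg_credits
FROM students
GROUP BY major

Result:
  Biology: 3 records, 8.68 total gpa, 70.33 avg credits
  CS: 1 records, 2.63 total gpa, 97.00 avg credits
  Economics: 1 records, 2.47 total gpa, 61.00 avg credits
  English: 2 records, 6.68 total gpa, 91.00 avg credits
  Physics: 2 records, 4.92 total gpa, 71.00 avg credits
  Psychology: 1 records, 2.33 total gpa, 77.00 avg credits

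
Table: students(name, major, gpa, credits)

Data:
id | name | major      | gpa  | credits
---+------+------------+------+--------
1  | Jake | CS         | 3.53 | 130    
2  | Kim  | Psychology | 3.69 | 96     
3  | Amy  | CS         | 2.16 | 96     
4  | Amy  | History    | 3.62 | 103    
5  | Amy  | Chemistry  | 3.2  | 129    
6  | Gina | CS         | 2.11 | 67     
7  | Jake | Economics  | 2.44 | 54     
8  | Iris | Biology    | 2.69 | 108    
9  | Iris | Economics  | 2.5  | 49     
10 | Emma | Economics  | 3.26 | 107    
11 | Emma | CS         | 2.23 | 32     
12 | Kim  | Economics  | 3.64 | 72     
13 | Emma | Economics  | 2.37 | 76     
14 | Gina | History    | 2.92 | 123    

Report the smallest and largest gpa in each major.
SELECT major, MIN(gpa), MAX(gpa)
FROM students
GROUP BY major

Result:
  Biology: min=2.69, max=2.69
  CS: min=2.11, max=3.53
  Chemistry: min=3.20, max=3.20
  Economics: min=2.37, max=3.64
  History: min=2.92, max=3.62
  Psychology: min=3.69, max=3.69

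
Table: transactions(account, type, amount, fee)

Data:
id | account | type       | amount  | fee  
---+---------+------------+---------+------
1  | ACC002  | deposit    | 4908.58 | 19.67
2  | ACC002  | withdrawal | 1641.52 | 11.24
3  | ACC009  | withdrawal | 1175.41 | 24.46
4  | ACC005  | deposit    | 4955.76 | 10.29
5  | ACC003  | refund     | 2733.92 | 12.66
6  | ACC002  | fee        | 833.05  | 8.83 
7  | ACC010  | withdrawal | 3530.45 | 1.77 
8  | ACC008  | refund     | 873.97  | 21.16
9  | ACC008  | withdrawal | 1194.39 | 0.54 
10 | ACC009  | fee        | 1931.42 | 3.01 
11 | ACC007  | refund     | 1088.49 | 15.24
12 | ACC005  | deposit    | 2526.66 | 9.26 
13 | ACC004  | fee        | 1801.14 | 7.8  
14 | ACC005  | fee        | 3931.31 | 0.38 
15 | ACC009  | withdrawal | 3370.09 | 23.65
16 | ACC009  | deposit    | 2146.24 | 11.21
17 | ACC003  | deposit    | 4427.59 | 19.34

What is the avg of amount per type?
SELECT type, AVG(amount) as result
FROM transactions
GROUP BY type

Result:
  deposit: 3792.97
  fee: 2124.23
  refund: 1565.46
  withdrawal: 2182.37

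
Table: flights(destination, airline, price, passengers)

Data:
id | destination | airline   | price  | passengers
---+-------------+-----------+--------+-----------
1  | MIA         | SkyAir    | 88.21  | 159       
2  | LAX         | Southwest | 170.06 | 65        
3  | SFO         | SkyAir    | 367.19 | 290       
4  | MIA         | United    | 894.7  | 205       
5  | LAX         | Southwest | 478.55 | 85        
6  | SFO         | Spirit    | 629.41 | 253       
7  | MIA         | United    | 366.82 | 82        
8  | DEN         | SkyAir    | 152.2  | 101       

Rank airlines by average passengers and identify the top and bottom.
SELECT airline, AVG(passengers)
FROM flights
GROUP BY airline
ORDER BY AVG(passengers)

All groups:
  Southwest: 75.00
  United: 143.50
  SkyAir: 183.33
  Spirit: 253.00

Highest: Spirit (253.00)
Lowest: Southwest (75.00)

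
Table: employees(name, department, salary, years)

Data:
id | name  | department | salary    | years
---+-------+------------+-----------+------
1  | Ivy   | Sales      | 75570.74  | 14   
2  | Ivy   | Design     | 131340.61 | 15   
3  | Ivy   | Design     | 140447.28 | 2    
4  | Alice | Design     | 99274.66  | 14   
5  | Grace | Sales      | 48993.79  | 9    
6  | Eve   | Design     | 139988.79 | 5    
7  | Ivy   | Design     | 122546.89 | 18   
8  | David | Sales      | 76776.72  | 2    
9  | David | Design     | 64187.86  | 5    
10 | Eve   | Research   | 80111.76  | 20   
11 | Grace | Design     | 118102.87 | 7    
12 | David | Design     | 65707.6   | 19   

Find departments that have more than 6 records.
SELECT department, COUNT(*) as cnt
FROM employees
GROUP BY department
HAVING COUNT(*) > 6

Result:
  Design: 8

Note: HAVING filters groups after aggregation, WHERE filters rows before.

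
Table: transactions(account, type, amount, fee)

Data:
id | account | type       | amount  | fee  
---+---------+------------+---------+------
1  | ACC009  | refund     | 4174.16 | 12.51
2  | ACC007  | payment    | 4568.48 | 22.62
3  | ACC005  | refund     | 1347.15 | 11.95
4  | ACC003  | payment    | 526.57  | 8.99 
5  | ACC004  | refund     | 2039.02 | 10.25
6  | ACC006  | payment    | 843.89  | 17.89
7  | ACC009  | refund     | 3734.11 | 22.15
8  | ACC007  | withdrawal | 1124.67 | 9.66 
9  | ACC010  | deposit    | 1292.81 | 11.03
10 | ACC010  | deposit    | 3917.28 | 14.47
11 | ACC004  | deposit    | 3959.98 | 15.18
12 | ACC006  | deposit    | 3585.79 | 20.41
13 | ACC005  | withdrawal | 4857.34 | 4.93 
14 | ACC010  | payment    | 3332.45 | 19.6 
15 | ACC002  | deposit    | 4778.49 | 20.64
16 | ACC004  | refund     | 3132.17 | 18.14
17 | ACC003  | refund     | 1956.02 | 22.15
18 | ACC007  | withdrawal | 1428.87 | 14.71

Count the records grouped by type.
SELECT type, COUNT(*) as count
FROM transactions
GROUP BY type

Result:
  deposit: 5
  payment: 4
  refund: 6
  withdrawal: 3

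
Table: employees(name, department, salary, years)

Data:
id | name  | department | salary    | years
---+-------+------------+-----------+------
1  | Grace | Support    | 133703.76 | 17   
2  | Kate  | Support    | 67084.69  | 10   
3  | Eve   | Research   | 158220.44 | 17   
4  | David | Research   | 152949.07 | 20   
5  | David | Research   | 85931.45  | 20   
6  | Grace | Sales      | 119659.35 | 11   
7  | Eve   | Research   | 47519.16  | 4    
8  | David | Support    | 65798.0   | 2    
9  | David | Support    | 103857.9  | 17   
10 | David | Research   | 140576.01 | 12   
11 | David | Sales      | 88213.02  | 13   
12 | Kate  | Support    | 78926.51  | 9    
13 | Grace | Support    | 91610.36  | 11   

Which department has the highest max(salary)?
SELECT department, MAX(salary) as val
FROM employees
GROUP BY department
ORDER BY val DESC
LIMIT 1

Result: Research with max(salary) = 158220.44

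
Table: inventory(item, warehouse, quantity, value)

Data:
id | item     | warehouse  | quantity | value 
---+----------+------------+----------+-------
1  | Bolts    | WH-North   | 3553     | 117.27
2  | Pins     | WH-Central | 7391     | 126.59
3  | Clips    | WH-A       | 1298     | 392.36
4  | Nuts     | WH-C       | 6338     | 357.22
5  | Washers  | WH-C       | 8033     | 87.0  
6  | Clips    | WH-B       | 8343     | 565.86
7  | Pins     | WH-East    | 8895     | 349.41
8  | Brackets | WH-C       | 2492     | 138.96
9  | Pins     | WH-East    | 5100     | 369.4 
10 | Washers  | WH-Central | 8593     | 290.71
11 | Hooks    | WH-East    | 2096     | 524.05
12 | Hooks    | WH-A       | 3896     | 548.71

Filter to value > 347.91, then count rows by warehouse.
SELECT warehouse, COUNT(*)
FROM inventory
WHERE value > 347.91
GROUP BY warehouse

Note: WHERE filters rows before grouping.

Result:
  WH-A: 2
  WH-B: 1
  WH-C: 1
  WH-East: 3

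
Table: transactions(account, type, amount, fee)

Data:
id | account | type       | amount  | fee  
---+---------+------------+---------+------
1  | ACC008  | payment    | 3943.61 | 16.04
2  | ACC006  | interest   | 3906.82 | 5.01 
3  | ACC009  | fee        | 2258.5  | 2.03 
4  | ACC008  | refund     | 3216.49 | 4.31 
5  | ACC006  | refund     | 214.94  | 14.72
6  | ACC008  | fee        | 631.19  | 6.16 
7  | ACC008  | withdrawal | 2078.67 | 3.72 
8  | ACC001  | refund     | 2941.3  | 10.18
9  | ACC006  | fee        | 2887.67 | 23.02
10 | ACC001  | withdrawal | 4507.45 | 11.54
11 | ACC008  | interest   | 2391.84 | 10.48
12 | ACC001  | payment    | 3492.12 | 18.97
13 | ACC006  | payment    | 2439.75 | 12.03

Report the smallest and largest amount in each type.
SELECT type, MIN(amount), MAX(amount)
FROM transactions
GROUP BY type

Result:
  fee: min=631.19, max=2887.67
  interest: min=2391.84, max=3906.82
  payment: min=2439.75, max=3943.61
  refund: min=214.94, max=3216.49
  withdrawal: min=2078.67, max=4507.45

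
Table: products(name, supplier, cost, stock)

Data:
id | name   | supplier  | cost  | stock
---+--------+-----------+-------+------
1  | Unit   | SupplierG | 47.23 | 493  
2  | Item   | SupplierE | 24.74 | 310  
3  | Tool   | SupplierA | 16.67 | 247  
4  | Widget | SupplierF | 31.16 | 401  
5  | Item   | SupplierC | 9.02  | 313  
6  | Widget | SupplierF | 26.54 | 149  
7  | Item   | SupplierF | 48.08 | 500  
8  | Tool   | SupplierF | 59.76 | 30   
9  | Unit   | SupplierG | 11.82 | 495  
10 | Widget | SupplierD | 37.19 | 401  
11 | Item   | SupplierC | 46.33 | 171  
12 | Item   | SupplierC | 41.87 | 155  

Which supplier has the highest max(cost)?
SELECT supplier, MAX(cost) as val
FROM products
GROUP BY supplier
ORDER BY val DESC
LIMIT 1

Result: SupplierF with max(cost) = 59.76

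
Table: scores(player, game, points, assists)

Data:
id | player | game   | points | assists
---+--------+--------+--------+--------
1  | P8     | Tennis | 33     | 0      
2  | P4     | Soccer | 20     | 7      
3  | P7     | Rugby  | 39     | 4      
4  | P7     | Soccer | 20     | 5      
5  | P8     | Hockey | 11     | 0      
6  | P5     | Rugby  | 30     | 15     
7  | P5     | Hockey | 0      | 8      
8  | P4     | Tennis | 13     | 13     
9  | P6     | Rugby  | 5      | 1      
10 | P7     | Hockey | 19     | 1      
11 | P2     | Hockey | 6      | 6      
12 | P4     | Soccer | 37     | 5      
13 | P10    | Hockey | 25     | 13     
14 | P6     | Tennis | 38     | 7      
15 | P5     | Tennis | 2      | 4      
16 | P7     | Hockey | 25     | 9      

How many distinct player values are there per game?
SELECT game, COUNT(DISTINCT player)
FROM scores
GROUP BY game

Result:
  Hockey: 5 distinct
  Rugby: 3 distinct
  Soccer: 2 distinct
  Tennis: 4 distinct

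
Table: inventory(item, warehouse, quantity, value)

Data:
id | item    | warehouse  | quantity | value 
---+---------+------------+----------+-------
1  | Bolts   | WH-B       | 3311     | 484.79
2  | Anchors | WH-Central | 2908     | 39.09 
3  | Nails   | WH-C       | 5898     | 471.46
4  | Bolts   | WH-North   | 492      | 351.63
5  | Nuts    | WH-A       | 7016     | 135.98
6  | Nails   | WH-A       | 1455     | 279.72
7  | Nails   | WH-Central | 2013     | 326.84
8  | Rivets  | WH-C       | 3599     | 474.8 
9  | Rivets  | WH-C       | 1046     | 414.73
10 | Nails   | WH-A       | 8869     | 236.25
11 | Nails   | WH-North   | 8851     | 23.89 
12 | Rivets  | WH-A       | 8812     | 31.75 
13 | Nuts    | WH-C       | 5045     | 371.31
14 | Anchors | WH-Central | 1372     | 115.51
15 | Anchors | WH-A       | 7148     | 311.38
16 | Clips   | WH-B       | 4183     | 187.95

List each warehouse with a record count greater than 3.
SELECT warehouse, COUNT(*) as cnt
FROM inventory
GROUP BY warehouse
HAVING COUNT(*) > 3

Result:
  WH-A: 5
  WH-C: 4

Note: HAVING filters groups after aggregation, WHERE filters rows before.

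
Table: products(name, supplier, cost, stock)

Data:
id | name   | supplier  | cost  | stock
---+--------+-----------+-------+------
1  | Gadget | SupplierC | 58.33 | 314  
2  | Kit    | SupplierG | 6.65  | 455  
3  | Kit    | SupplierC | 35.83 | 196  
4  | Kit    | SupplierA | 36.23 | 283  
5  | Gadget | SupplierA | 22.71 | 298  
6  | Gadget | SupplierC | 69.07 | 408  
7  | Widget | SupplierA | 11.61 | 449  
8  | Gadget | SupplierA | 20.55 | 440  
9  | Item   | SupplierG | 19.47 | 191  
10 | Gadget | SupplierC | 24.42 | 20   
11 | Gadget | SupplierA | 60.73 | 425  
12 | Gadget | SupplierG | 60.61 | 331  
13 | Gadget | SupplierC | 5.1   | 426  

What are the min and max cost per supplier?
SELECT supplier, MIN(cost), MAX(cost)
FROM products
GROUP BY supplier

Result:
  SupplierA: min=11.61, max=60.73
  SupplierC: min=5.10, max=69.07
  SupplierG: min=6.65, max=60.61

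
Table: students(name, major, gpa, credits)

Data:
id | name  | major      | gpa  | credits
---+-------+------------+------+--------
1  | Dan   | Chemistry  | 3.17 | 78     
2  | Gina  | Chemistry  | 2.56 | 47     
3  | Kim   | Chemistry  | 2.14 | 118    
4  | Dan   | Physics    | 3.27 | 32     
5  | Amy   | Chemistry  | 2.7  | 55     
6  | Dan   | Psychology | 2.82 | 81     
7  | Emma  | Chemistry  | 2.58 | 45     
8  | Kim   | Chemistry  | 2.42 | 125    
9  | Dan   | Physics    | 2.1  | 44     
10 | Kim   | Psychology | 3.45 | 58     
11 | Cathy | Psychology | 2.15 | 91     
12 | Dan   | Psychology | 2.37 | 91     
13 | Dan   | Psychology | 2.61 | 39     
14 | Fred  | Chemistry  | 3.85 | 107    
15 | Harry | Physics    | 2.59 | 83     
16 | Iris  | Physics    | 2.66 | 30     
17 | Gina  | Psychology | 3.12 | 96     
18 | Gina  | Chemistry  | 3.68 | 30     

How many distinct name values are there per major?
SELECT major, COUNT(DISTINCT name)
FROM students
GROUP BY major

Result:
  Chemistry: 6 distinct
  Physics: 3 distinct
  Psychology: 4 distinct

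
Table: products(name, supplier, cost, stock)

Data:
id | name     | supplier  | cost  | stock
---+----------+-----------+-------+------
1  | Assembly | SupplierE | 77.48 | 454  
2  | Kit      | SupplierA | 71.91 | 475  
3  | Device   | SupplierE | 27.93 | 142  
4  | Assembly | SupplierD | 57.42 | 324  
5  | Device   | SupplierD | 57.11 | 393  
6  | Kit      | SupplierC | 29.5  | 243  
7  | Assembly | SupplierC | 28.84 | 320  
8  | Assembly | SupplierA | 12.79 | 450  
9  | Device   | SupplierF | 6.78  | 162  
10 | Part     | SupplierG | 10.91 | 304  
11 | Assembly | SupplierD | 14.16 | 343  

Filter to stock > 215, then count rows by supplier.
SELECT supplier, COUNT(*)
FROM products
WHERE stock > 215
GROUP BY supplier

Note: WHERE filters rows before grouping.

Result:
  SupplierA: 2
  SupplierC: 2
  SupplierD: 3
  SupplierE: 1
  SupplierG: 1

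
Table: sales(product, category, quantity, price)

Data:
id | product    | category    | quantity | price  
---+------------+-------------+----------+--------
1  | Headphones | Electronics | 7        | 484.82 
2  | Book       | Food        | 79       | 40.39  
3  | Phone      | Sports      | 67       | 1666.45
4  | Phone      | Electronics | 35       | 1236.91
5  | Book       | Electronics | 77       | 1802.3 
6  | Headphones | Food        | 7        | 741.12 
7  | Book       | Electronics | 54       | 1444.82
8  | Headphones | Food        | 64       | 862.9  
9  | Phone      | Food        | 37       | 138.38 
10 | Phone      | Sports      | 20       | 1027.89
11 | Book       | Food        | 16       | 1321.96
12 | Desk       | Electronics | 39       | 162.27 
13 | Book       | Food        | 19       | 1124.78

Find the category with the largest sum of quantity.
SELECT category, SUM(quantity) as val
FROM sales
GROUP BY category
ORDER BY val DESC
LIMIT 1

Result: Food with sum(quantity) = 222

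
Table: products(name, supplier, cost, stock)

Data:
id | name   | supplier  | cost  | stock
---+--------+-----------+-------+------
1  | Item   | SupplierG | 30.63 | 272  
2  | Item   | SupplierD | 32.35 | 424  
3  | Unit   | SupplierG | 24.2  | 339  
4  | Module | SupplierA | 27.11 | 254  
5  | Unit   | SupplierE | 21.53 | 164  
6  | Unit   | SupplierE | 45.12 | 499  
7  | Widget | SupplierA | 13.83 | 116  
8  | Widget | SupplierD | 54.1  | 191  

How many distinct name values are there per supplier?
SELECT supplier, COUNT(DISTINCT name)
FROM products
GROUP BY supplier

Result:
  SupplierA: 2 distinct
  SupplierD: 2 distinct
  SupplierE: 1 distinct
  SupplierG: 2 distinct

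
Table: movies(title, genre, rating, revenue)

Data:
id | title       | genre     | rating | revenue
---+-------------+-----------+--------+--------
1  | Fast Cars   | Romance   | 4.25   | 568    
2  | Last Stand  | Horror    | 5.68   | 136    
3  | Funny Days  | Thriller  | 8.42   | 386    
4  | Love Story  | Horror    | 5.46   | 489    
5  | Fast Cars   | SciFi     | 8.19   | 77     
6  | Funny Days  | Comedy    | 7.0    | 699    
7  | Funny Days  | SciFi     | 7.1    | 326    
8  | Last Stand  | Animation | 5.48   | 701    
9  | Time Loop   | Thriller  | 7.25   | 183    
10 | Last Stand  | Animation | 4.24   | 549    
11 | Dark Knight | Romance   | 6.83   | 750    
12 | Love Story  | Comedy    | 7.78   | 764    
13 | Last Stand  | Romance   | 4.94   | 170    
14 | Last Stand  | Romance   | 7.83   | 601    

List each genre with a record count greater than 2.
SELECT genre, COUNT(*) as cnt
FROM movies
GROUP BY genre
HAVING COUNT(*) > 2

Result:
  Romance: 4

Note: HAVING filters groups after aggregation, WHERE filters rows before.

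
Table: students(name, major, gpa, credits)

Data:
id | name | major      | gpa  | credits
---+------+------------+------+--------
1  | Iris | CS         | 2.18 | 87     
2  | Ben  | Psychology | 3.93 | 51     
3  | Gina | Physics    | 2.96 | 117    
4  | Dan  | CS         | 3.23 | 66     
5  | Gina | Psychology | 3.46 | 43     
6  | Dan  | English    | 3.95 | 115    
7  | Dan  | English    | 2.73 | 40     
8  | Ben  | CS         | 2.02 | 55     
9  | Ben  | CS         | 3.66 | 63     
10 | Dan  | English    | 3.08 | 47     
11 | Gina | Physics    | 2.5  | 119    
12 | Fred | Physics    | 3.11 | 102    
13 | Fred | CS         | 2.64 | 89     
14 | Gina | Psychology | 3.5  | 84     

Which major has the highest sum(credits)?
SELECT major, SUM(credits) as val
FROM students
GROUP BY major
ORDER BY val DESC
LIMIT 1

Result: CS with sum(credits) = 360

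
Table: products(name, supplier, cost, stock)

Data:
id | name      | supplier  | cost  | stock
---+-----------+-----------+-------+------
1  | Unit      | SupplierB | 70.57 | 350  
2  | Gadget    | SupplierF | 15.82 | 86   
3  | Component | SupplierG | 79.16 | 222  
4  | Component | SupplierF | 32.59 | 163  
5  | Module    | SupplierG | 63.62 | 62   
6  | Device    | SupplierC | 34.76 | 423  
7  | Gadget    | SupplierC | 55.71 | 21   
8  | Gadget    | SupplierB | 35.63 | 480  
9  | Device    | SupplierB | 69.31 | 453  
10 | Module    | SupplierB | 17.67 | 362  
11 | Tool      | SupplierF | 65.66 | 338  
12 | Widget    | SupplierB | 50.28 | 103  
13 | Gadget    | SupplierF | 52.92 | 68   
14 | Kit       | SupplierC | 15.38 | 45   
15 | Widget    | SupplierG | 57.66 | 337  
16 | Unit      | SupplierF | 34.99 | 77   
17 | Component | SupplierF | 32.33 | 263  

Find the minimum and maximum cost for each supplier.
SELECT supplier, MIN(cost), MAX(cost)
FROM products
GROUP BY supplier

Result:
  SupplierB: min=17.67, max=70.57
  SupplierC: min=15.38, max=55.71
  SupplierF: min=15.82, max=65.66
  SupplierG: min=57.66, max=79.16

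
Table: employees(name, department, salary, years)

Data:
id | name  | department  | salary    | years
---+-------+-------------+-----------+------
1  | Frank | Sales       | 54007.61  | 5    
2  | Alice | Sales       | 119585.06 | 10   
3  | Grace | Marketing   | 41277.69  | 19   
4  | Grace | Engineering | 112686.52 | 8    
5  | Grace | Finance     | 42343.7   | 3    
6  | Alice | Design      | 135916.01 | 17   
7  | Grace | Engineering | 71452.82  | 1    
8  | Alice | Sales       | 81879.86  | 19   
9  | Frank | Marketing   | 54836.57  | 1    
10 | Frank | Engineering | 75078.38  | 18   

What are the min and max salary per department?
SELECT department, MIN(salary), MAX(salary)
FROM employees
GROUP BY department

Result:
  Design: min=135916.01, max=135916.01
  Engineering: min=71452.82, max=112686.52
  Finance: min=42343.70, max=42343.70
  Marketing: min=41277.69, max=54836.57
  Sales: min=54007.61, max=119585.06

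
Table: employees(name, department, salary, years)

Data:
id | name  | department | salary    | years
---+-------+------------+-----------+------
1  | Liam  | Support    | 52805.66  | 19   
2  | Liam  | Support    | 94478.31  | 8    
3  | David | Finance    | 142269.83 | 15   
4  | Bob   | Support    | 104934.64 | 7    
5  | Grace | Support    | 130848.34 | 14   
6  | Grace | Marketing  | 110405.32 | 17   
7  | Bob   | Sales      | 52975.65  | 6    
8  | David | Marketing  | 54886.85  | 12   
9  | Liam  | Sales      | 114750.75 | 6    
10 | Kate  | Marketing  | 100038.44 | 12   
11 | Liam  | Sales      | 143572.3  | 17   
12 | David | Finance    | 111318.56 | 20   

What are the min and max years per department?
SELECT department, MIN(years), MAX(years)
FROM employees
GROUP BY department

Result:
  Finance: min=15, max=20
  Marketing: min=12, max=17
  Sales: min=6, max=17
  Support: min=7, max=19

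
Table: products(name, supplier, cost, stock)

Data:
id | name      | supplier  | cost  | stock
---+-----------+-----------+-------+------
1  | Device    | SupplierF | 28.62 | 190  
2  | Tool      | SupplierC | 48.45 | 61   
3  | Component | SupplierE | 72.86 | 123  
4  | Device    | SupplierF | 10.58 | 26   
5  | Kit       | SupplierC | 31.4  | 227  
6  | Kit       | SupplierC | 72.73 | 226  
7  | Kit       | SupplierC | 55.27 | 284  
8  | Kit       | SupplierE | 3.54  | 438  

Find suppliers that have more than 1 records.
SELECT supplier, COUNT(*) as cnt
FROM products
GROUP BY supplier
HAVING COUNT(*) > 1

Result:
  SupplierC: 4
  SupplierE: 2
  SupplierF: 2

Note: HAVING filters groups after aggregation, WHERE filters rows before.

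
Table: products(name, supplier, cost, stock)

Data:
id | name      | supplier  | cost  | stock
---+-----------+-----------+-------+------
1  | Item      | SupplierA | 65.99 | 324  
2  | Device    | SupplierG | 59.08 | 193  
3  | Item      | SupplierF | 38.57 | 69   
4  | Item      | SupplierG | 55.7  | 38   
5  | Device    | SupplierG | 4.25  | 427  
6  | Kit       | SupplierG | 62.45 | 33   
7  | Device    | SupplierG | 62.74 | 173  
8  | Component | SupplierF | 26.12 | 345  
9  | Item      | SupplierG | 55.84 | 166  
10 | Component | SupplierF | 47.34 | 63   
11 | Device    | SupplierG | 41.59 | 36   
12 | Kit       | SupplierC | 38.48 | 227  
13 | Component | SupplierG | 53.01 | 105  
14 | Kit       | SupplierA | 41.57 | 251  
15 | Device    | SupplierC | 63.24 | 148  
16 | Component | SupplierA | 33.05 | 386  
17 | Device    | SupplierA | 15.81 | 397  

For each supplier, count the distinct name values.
SELECT supplier, COUNT(DISTINCT name)
FROM products
GROUP BY supplier

Result:
  SupplierA: 4 distinct
  SupplierC: 2 distinct
  SupplierF: 2 distinct
  SupplierG: 4 distinct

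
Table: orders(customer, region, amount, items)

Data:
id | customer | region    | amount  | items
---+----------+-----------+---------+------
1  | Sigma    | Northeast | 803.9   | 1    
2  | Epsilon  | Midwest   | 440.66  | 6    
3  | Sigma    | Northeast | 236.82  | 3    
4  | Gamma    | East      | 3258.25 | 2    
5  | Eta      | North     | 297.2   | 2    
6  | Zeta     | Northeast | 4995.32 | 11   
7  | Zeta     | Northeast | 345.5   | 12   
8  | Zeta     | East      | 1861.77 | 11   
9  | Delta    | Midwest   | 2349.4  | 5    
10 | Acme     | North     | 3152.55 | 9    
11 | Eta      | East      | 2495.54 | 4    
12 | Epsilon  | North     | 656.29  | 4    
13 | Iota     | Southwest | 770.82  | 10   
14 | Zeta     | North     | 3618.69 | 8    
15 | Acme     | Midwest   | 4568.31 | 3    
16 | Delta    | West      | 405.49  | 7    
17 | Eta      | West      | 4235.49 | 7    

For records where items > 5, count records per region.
SELECT region, COUNT(*)
FROM orders
WHERE items > 5
GROUP BY region

Note: WHERE filters rows before grouping.

Result:
  East: 1
  Midwest: 1
  North: 2
  Northeast: 2
  Southwest: 1
  West: 2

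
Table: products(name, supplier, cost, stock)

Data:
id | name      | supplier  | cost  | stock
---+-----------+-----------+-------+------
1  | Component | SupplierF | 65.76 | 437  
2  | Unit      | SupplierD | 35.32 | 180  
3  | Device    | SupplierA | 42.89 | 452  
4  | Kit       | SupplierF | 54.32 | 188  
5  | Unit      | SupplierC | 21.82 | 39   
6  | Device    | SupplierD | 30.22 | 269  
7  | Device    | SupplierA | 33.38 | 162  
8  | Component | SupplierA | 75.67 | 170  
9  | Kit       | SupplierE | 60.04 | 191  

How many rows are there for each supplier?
SELECT supplier, COUNT(*) as count
FROM products
GROUP BY supplier

Result:
  SupplierA: 3
  SupplierC: 1
  SupplierD: 2
  SupplierE: 1
  SupplierF: 2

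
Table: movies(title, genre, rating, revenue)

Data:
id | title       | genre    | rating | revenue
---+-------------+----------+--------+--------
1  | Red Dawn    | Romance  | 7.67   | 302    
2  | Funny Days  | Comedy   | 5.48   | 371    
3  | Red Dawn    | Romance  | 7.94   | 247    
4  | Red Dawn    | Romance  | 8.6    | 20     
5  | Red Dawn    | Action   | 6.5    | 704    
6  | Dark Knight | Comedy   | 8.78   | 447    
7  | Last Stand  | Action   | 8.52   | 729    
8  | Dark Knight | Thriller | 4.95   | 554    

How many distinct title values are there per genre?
SELECT genre, COUNT(DISTINCT title)
FROM movies
GROUP BY genre

Result:
  Action: 2 distinct
  Comedy: 2 distinct
  Romance: 1 distinct
  Thriller: 1 distinct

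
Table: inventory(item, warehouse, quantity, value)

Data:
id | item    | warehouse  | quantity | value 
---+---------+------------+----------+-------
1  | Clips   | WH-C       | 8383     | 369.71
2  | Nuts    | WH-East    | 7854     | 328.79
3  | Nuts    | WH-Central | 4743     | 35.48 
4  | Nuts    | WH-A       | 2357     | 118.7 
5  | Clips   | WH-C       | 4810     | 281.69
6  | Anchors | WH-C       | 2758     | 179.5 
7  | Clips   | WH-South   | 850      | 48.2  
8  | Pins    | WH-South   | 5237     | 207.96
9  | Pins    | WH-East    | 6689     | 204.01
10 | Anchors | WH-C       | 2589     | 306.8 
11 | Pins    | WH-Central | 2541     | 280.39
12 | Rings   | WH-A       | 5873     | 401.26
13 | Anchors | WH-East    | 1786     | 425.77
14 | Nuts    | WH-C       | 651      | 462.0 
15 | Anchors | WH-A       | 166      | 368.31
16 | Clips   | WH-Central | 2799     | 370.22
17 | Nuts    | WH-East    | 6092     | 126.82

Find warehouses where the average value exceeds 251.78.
SELECT warehouse, AVG(value)
FROM inventory
GROUP BY warehouse
HAVING AVG(value) > 251.78

Result:
  WH-A: avg=296.09
  WH-C: avg=319.94
  WH-East: avg=271.35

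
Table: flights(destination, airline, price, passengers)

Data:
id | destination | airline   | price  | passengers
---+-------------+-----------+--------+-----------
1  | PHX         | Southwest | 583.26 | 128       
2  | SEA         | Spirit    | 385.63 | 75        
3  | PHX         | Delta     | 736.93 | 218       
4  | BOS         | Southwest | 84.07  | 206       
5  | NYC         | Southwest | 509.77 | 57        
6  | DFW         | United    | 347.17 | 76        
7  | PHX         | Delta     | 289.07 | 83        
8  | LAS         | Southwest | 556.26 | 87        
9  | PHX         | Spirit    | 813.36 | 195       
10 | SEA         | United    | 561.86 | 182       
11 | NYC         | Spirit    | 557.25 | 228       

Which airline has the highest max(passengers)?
SELECT airline, MAX(passengers) as val
FROM flights
GROUP BY airline
ORDER BY val DESC
LIMIT 1

Result: Spirit with max(passengers) = 228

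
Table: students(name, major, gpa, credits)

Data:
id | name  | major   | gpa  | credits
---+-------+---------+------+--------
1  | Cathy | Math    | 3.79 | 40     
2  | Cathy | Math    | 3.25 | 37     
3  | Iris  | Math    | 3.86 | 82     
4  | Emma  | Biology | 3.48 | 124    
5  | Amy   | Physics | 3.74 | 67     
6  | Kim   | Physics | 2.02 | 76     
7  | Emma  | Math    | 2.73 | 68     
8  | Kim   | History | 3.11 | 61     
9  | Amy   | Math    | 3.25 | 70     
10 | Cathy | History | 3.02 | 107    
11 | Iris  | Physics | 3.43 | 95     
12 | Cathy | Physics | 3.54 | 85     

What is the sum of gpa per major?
SELECT major, SUM(gpa) as result
FROM students
GROUP BY major

Result:
  Biology: 3.48
  History: 6.13
  Math: 16.88
  Physics: 12.73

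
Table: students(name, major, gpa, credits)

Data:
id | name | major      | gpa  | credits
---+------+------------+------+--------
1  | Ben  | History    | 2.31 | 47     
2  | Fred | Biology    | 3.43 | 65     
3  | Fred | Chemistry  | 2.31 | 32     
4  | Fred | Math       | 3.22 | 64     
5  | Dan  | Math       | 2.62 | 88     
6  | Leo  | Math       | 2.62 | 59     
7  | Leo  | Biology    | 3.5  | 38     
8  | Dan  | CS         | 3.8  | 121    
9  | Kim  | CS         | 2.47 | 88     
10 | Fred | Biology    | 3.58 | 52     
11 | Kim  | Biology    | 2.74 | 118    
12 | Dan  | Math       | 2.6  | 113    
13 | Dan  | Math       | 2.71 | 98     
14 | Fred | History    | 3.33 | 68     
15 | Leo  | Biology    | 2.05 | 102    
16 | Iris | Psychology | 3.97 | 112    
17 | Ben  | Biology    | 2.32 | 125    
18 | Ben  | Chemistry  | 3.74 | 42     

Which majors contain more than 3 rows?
SELECT major, COUNT(*) as cnt
FROM students
GROUP BY major
HAVING COUNT(*) > 3

Result:
  Biology: 6
  Math: 5

Note: HAVING filters groups after aggregation, WHERE filters rows before.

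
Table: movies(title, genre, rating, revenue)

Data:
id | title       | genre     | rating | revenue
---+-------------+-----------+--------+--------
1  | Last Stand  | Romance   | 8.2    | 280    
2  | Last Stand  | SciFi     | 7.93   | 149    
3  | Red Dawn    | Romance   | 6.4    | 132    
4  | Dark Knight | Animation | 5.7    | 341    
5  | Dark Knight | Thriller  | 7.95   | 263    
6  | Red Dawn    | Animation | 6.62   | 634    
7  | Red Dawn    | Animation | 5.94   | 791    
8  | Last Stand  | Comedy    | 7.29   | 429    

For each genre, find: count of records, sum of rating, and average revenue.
SELECT genre,
       COUNT(*) as cnt,
       SUM(rating) as total_rating,
       AVG(revenue) as avg_revenue
FROM movies
GROUP BY genre

Result:
  Animation: 3 records, 18.26 total rating, 588.67 avg revenue
  Comedy: 1 records, 7.29 total rating, 429.00 avg revenue
  Romance: 2 records, 14.60 total rating, 206.00 avg revenue
  SciFi: 1 records, 7.93 total rating, 149.00 avg revenue
  Thriller: 1 records, 7.95 total rating, 263.00 avg revenue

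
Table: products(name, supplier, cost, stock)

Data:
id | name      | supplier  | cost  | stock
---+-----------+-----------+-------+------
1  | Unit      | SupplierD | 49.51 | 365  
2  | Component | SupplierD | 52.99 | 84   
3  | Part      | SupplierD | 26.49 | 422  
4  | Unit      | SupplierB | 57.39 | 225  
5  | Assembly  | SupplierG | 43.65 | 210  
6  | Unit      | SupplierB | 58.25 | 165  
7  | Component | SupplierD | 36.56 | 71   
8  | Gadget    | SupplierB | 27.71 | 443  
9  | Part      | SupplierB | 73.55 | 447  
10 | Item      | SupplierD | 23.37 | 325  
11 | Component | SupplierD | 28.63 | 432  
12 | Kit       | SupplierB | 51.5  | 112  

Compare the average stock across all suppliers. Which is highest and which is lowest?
SELECT supplier, AVG(stock)
FROM products
GROUP BY supplier
ORDER BY AVG(stock)

All groups:
  SupplierG: 210.00
  SupplierB: 278.40
  SupplierD: 283.17

Highest: SupplierD (283.17)
Lowest: SupplierG (210.00)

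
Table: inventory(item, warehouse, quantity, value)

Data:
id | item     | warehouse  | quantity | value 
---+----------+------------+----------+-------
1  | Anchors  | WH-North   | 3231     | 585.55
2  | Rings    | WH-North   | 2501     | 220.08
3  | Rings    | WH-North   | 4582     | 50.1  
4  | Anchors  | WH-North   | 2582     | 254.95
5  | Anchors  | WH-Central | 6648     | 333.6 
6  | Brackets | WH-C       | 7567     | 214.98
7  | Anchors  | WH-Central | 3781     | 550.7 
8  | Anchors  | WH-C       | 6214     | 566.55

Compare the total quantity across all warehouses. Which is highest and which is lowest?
SELECT warehouse, SUM(quantity)
FROM inventory
GROUP BY warehouse
ORDER BY SUM(quantity)

All groups:
  WH-Central: 10429
  WH-North: 12896
  WH-C: 13781

Highest: WH-C (13781)
Lowest: WH-Central (10429)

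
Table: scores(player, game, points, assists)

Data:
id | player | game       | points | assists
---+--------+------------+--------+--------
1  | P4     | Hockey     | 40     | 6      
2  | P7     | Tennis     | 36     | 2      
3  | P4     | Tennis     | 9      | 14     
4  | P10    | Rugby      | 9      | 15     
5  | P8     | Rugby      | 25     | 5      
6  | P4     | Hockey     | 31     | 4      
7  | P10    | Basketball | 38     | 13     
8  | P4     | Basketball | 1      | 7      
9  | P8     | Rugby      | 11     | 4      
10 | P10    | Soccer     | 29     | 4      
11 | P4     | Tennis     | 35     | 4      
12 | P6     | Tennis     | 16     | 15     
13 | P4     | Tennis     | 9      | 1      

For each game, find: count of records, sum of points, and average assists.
SELECT game,
       COUNT(*) as cnt,
       SUM(points) as total_points,
       AVG(assists) as avg_assists
FROM scores
GROUP BY game

Result:
  Basketball: 2 records, 39 total points, 10.00 avg assists
  Hockey: 2 records, 71 total points, 5.00 avg assists
  Rugby: 3 records, 45 total points, 8.00 avg assists
  Soccer: 1 records, 29 total points, 4.00 avg assists
  Tennis: 5 records, 105 total points, 7.20 avg assists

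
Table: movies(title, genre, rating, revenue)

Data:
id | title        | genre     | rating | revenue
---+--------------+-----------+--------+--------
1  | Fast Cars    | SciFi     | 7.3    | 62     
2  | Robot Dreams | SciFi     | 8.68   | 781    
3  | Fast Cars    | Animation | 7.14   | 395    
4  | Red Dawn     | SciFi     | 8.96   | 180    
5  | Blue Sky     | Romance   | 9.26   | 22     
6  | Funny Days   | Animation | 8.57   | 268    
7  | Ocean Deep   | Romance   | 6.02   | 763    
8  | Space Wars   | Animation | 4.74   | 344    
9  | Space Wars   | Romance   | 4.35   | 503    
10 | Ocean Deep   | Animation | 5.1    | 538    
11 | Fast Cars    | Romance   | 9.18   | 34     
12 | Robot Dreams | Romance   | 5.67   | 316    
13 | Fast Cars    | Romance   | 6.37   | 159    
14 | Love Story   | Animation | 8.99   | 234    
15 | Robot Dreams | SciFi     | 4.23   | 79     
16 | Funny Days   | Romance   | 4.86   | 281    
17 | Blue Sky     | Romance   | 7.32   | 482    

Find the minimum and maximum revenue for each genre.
SELECT genre, MIN(revenue), MAX(revenue)
FROM movies
GROUP BY genre

Result:
  Animation: min=234, max=538
  Romance: min=22, max=763
  SciFi: min=62, max=781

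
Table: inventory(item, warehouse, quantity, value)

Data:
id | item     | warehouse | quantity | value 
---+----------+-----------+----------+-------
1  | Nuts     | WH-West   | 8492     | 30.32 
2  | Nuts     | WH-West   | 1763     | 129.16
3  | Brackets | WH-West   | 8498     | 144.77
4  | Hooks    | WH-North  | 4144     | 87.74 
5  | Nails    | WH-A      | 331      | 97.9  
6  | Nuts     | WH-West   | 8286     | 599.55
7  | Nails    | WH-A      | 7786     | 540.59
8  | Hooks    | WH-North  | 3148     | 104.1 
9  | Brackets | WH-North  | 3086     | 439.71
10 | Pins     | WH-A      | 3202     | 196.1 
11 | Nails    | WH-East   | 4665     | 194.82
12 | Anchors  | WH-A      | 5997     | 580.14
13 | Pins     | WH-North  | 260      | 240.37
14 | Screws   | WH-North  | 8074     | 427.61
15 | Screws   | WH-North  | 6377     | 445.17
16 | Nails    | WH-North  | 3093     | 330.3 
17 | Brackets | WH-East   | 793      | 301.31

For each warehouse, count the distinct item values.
SELECT warehouse, COUNT(DISTINCT item)
FROM inventory
GROUP BY warehouse

Result:
  WH-A: 3 distinct
  WH-East: 2 distinct
  WH-North: 5 distinct
  WH-West: 2 distinct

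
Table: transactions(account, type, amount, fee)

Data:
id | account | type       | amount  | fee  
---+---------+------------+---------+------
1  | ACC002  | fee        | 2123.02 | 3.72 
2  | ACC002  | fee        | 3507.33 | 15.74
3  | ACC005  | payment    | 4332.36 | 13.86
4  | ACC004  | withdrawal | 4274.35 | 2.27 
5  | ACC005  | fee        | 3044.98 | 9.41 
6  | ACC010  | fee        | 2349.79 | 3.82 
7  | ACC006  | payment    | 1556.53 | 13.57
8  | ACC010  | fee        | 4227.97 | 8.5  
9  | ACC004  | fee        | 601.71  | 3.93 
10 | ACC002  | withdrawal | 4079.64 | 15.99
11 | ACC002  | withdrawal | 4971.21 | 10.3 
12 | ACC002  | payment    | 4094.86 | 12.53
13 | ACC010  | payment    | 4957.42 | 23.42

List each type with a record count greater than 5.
SELECT type, COUNT(*) as cnt
FROM transactions
GROUP BY type
HAVING COUNT(*) > 5

Result:
  fee: 6

Note: HAVING filters groups after aggregation, WHERE filters rows before.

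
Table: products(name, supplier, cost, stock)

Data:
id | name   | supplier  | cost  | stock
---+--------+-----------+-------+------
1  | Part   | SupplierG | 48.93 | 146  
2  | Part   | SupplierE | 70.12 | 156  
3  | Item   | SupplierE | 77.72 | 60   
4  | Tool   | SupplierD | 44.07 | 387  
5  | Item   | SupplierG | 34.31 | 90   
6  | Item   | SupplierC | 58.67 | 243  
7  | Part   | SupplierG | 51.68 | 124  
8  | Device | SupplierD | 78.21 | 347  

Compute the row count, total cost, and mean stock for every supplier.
SELECT supplier,
       COUNT(*) as cnt,
       SUM(cost) as total_cost,
       AVG(stock) as avg_stock
FROM products
GROUP BY supplier

Result:
  SupplierC: 1 records, 58.67 total cost, 243.00 avg stock
  SupplierD: 2 records, 122.28 total cost, 367.00 avg stock
  SupplierE: 2 records, 147.84 total cost, 108.00 avg stock
  SupplierG: 3 records, 134.92 total cost, 120.00 avg stock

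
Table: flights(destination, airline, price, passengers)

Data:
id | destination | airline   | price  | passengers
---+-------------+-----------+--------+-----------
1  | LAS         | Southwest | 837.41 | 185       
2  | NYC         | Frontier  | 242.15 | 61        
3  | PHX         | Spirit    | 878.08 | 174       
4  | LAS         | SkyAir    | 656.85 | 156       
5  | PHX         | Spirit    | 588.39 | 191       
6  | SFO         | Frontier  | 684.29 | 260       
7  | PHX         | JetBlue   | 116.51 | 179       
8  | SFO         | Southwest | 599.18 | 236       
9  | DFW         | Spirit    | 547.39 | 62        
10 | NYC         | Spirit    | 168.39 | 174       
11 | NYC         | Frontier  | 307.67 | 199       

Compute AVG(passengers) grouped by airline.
SELECT airline, AVG(passengers) as result
FROM flights
GROUP BY airline

Result:
  Frontier: 173.33
  JetBlue: 179.00
  SkyAir: 156.00
  Southwest: 210.50
  Spirit: 150.25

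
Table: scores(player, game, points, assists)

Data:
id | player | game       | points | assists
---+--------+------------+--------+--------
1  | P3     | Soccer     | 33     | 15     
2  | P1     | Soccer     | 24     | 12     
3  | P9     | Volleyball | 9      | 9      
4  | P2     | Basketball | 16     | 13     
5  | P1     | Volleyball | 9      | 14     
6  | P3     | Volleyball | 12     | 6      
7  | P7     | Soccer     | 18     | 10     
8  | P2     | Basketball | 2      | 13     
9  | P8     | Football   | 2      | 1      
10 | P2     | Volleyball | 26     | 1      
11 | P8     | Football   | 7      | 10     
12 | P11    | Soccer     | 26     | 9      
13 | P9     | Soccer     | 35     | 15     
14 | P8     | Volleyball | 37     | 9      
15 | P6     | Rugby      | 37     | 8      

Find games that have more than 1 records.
SELECT game, COUNT(*) as cnt
FROM scores
GROUP BY game
HAVING COUNT(*) > 1

Result:
  Basketball: 2
  Football: 2
  Soccer: 5
  Volleyball: 5

Note: HAVING filters groups after aggregation, WHERE filters rows before.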